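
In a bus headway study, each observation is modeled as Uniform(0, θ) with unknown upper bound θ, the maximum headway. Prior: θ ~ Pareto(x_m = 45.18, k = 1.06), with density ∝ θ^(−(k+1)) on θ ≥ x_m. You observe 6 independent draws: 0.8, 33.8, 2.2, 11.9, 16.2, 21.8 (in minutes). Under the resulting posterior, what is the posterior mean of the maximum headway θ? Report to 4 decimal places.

A Pareto(scale x_m, shape k) prior on the upper bound θ of Uniform(0, θ) is conjugate: posterior is Pareto(max(x_m, max xᵢ), k + n).
Sample maximum = 33.8; prior scale x_m = 45.18 → posterior scale = max = 45.18.
Posterior shape = 1.06 + 6 = 7.06.
E[θ|data] = k·x_m/(k−1) = 7.06·45.18/6.06 = 52.6354.

52.6354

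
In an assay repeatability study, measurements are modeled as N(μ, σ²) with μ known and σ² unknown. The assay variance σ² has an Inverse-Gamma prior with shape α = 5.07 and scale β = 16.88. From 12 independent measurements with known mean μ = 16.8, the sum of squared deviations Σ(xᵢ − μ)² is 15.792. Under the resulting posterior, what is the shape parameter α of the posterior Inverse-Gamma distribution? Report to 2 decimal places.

11.07

With known mean μ and an Inverse-Gamma(α, β) prior on σ², the Normal likelihood is conjugate: posterior is Inv-Gamma(α + n/2, β + Σ(xᵢ−μ)²/2).
Posterior: Inv-Gamma(5.07 + 12/2, 16.88 + 15.792/2) = Inv-Gamma(11.07, 24.7760).
Posterior α = 11.07.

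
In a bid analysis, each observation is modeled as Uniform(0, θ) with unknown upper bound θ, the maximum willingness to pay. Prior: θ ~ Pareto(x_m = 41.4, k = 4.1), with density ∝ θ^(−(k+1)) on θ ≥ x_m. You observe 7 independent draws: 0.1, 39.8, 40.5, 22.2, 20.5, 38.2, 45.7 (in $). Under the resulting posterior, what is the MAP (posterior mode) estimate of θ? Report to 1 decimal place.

A Pareto(scale x_m, shape k) prior on the upper bound θ of Uniform(0, θ) is conjugate: posterior is Pareto(max(x_m, max xᵢ), k + n).
Sample maximum = 45.7; prior scale x_m = 41.4 → posterior scale = max = 45.7.
Posterior shape = 4.1 + 7 = 11.1.
The Pareto density is decreasing on [x_m, ∞), so the mode is x_m = 45.7.

45.7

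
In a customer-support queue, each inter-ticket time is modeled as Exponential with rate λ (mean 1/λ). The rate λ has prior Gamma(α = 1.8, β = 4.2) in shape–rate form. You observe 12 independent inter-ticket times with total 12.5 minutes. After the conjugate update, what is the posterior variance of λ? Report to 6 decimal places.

0.049482

With a Gamma(shape α, rate β) prior on the exponential rate λ, the posterior after n observations with total T = Σxᵢ is Gamma(α+n, β+T).
Posterior: Gamma(1.8+12, 4.2+12.5) = Gamma(13.8, 16.7).
Var = α/β² = 0.049482.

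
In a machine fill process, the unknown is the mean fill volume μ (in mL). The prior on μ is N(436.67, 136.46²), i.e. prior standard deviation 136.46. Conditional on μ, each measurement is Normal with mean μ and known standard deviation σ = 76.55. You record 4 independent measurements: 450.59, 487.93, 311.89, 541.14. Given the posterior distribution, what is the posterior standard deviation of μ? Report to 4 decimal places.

For Normal data with known variance σ², a Normal(μ₀, σ₀²) prior on μ is conjugate. Posterior precision = 1/σ₀² + n/σ²; posterior mean is the precision-weighted average of μ₀ and x̄.
σ₀² = 136.46² = 18621.3316, σ² = 76.55² = 5859.9025; σ² + n·σ₀² = 5859.9025 + 4·18621.3316 = 80345.2289.
Posterior precision = 1/σ₀² + n/σ² = 1/18621.3316 + 4/5859.9025 = (σ² + n·σ₀²)/(σ₀²σ²) = 80345.2289/(18621.3316·5859.9025); posterior variance σₙ² = σ₀²σ²/(σ² + n·σ₀²) = 18621.3316·5859.9025/80345.2289 = 1358.129028.
Posterior SD = √σₙ² = √(18621.3316·5859.9025/80345.2289) = 36.8528.

36.8528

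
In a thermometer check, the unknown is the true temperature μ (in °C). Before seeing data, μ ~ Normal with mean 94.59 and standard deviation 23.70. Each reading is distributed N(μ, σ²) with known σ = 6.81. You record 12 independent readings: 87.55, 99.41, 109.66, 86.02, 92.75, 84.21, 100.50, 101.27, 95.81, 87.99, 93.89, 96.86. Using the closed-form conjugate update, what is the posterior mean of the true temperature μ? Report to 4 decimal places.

For Normal data with known variance σ², a Normal(μ₀, σ₀²) prior on μ is conjugate. Posterior precision = 1/σ₀² + n/σ²; posterior mean is the precision-weighted average of μ₀ and x̄.
Σxᵢ = 87.55 + 99.41 + 109.66 + 86.02 + 92.75 + 84.21 + 100.50 + 101.27 + 95.81 + 87.99 + 93.89 + 96.86 = 1135.92, so n·x̄ = 1135.92.
σ₀² = 23.70² = 561.69, σ² = 6.81² = 46.3761; σ² + n·σ₀² = 46.3761 + 12·561.69 = 6786.6561.
Posterior mean = (μ₀/σ₀² + n·x̄/σ²)/(1/σ₀² + n/σ²) = (σ²·μ₀ + σ₀²·n·x̄)/(σ² + n·σ₀²) = (46.3761·94.59 + 561.69·1135.92)/6786.6561 = 642421.620099/6786.6561 = 94.6595.

94.6595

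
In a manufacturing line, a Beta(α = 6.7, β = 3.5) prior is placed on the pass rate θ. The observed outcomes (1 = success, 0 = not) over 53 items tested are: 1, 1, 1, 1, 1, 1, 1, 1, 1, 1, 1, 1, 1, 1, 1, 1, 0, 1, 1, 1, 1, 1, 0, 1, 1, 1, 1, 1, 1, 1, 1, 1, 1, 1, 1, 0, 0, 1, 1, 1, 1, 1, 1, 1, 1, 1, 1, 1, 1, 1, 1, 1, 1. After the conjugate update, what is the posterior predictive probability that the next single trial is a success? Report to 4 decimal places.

The Beta prior is conjugate to a Binomial/Bernoulli likelihood; the update adds successes to α and failures to β.
Posterior: Beta(α+k, β+n−k) = Beta(6.7+49, 3.5+4) = Beta(55.7, 7.5).
For a single future Bernoulli trial, P(success | data) = α/(α+β) = 0.8813.

0.8813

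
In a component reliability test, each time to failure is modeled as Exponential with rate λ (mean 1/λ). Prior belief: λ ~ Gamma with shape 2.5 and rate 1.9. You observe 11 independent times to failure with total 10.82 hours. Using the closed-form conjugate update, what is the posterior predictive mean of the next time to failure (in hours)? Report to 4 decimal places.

1.0176

With a Gamma(shape α, rate β) prior on the exponential rate λ, the posterior after n observations with total T = Σxᵢ is Gamma(α+n, β+T).
Posterior: Gamma(2.5+11, 1.9+10.82) = Gamma(13.5, 12.72).
The predictive distribution for the next observation is Lomax; its mean is β/(α−1) = 12.72/12.5 = 1.0176.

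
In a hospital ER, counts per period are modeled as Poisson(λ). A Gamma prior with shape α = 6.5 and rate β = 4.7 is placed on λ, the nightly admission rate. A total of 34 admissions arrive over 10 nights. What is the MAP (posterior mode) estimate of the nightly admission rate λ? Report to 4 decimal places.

2.6871

With a Gamma(shape α, rate β) prior, the Poisson likelihood is conjugate: the posterior is Gamma(α + ΣXᵢ, β + n).
Posterior: Gamma(α+S, β+n) = Gamma(6.5+34, 4.7+10) = Gamma(40.5, 14.7).
Mode of Gamma(α,β) for α≥1 is (α−1)/β = 39.5/14.7 = 2.6871.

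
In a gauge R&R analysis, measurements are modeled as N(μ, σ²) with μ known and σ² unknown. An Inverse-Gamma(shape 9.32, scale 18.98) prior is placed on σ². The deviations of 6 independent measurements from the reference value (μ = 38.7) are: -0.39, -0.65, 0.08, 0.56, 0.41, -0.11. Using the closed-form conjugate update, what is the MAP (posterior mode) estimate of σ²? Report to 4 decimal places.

1.4653

With known mean μ and an Inverse-Gamma(α, β) prior on σ², the Normal likelihood is conjugate: posterior is Inv-Gamma(α + n/2, β + Σ(xᵢ−μ)²/2).
Σ(xᵢ−μ)² = (-0.39)² + (-0.65)² + (0.08)² + (0.56)² + (0.41)² + (-0.11)² = 1.0748.
Posterior: Inv-Gamma(9.32 + 6/2, 18.98 + 1.0748/2) = Inv-Gamma(12.32, 19.51740).
Mode = β/(α+1) = 19.51740/13.32 = 1.4653.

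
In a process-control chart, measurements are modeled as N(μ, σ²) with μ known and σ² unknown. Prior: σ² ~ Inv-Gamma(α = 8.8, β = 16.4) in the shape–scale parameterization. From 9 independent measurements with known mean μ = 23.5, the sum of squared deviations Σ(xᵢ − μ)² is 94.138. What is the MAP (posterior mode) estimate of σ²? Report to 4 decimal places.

4.4384

With known mean μ and an Inverse-Gamma(α, β) prior on σ², the Normal likelihood is conjugate: posterior is Inv-Gamma(α + n/2, β + Σ(xᵢ−μ)²/2).
Posterior: Inv-Gamma(8.8 + 9/2, 16.4 + 94.138/2) = Inv-Gamma(13.30, 63.4690).
Mode = β/(α+1) = 63.4690/14.30 = 4.4384.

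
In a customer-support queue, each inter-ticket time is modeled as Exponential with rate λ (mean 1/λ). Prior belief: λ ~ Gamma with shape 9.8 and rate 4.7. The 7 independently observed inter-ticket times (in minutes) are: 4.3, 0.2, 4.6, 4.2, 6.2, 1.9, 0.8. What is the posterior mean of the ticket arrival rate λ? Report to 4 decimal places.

With a Gamma(shape α, rate β) prior on the exponential rate λ, the posterior after n observations with total T = Σxᵢ is Gamma(α+n, β+T).
Sum of observations T = 22.2 minutes; n = 7.
Posterior: Gamma(9.8+7, 4.7+22.2) = Gamma(16.8, 26.9).
Posterior mean of λ = α/β = 16.8/26.9 = 0.6245.

0.6245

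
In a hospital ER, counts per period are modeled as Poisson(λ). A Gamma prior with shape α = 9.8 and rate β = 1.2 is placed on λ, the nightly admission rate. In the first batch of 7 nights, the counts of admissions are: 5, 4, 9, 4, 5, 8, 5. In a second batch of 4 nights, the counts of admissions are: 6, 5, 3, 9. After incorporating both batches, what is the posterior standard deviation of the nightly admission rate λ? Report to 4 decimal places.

0.6994

With a Gamma(shape α, rate β) prior, the Poisson likelihood is conjugate: the posterior is Gamma(α + ΣXᵢ, β + n).
Batch 1: sum of counts S = 40 over n = 7 nights.
After batch 1: Gamma(α+S, β+n) = Gamma(9.8+40, 1.2+7) = Gamma(49.8, 8.2).
Batch 2: sum of counts S = 23 over n = 4 nights.
After batch 2: Gamma(α+S, β+n) = Gamma(49.8+23, 8.2+4) = Gamma(72.8, 12.2).
SD = √α/β = √72.8/12.2 = 0.6994.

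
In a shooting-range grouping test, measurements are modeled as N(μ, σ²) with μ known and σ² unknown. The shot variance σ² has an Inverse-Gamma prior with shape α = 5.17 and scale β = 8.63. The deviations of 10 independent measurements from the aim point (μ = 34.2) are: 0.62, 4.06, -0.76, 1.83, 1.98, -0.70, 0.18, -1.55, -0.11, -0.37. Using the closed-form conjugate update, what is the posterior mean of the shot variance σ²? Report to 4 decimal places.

With known mean μ and an Inverse-Gamma(α, β) prior on σ², the Normal likelihood is conjugate: posterior is Inv-Gamma(α + n/2, β + Σ(xᵢ−μ)²/2).
Σ(xᵢ−μ)² = (0.62)² + (4.06)² + (-0.76)² + (1.83)² + (1.98)² + (-0.70)² + (0.18)² + (-1.55)² + (-0.11)² + (-0.37)² = 27.7888.
Posterior: Inv-Gamma(5.17 + 10/2, 8.63 + 27.7888/2) = Inv-Gamma(10.17, 22.52440).
E[σ²|data] = β/(α−1) = 22.52440/9.17 = 2.4563.

2.4563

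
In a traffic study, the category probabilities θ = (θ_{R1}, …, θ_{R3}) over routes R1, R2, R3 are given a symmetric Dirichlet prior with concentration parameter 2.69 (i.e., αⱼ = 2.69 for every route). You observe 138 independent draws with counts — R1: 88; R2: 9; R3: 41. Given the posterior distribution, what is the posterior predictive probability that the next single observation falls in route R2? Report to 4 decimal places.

0.0800

The Dirichlet prior is conjugate to the Multinomial likelihood: each posterior αⱼ = prior αⱼ + observed count nⱼ.
Posterior concentration: (90.69, 11.69, 43.69), total = 146.07.
P(next = R2 | data) = α_{R2}/Σα = 0.0800.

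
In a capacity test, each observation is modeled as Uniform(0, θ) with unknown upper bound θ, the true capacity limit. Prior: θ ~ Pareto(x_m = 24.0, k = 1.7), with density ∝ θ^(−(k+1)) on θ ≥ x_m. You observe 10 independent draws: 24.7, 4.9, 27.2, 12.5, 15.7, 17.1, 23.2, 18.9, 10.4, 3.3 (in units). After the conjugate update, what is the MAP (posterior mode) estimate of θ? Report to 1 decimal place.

A Pareto(scale x_m, shape k) prior on the upper bound θ of Uniform(0, θ) is conjugate: posterior is Pareto(max(x_m, max xᵢ), k + n).
Sample maximum = 27.2; prior scale x_m = 24.0 → posterior scale = max = 27.2.
Posterior shape = 1.7 + 10 = 11.7.
The Pareto density is decreasing on [x_m, ∞), so the mode is x_m = 27.2.

27.2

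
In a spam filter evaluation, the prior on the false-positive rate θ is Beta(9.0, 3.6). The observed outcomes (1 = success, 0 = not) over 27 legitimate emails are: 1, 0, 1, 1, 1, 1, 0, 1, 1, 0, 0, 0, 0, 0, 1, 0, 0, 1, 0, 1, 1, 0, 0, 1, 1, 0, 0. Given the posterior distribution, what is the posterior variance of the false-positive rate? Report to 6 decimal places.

The Beta prior is conjugate to a Binomial/Bernoulli likelihood; the update adds successes to α and failures to β.
Posterior: Beta(α+k, β+n−k) = Beta(9.0+13, 3.6+14) = Beta(22.0, 17.6).
Var = αβ/((α+β)²(α+β+1)) = 22.0·17.6/(39.6²·40.6) = 0.006082.

0.006082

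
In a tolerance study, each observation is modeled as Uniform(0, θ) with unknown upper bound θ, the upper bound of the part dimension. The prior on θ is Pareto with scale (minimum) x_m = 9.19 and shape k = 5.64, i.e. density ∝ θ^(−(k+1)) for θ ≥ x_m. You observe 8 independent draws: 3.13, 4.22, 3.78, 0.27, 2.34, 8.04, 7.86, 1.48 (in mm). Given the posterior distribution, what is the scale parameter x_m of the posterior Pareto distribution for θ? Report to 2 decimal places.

9.19

A Pareto(scale x_m, shape k) prior on the upper bound θ of Uniform(0, θ) is conjugate: posterior is Pareto(max(x_m, max xᵢ), k + n).
Sample maximum = 8.04; prior scale x_m = 9.19 → posterior scale = max = 9.19.
Posterior shape = 5.64 + 8 = 13.64.
Posterior scale x_m = 9.19.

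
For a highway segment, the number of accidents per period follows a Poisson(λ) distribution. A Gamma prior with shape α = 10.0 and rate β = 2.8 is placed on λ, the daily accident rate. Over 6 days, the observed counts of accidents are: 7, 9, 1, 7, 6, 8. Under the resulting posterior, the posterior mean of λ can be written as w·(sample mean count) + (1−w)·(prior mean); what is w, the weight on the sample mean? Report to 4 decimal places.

0.6818

With a Gamma(shape α, rate β) prior, the Poisson likelihood is conjugate: the posterior is Gamma(α + ΣXᵢ, β + n).
Posterior mean = (α₀+S)/(β₀+n) = [n/(β₀+n)]·(S/n) + [β₀/(β₀+n)]·(α₀/β₀), so only n and β₀ enter the weight.
Weight on data w = n/(β₀+n) = 6/(2.8+6) = 6/8.8 = 0.6818.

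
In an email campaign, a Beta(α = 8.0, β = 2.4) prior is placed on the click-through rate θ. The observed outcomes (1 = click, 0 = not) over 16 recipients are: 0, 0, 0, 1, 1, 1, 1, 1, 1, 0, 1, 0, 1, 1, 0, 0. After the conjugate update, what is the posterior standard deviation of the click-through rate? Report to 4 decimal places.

The Beta prior is conjugate to a Binomial/Bernoulli likelihood; the update adds successes to α and failures to β.
Posterior: Beta(α+k, β+n−k) = Beta(8.0+9, 2.4+7) = Beta(17.0, 9.4).
Var = αβ/((α+β)²(α+β+1)) = 17.0·9.4/(26.4²·27.4) = 0.00836794; SD = √0.00836794 = 0.0915.

0.0915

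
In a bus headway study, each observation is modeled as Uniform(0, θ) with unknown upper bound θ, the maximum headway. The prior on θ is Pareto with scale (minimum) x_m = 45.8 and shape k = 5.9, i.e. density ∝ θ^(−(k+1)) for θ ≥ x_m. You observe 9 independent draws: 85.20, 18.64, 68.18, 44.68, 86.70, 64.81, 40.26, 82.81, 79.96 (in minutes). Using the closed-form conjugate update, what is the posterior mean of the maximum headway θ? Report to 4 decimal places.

A Pareto(scale x_m, shape k) prior on the upper bound θ of Uniform(0, θ) is conjugate: posterior is Pareto(max(x_m, max xᵢ), k + n).
Sample maximum = 86.70; prior scale x_m = 45.8 → posterior scale = max = 86.70.
Posterior shape = 5.9 + 9 = 14.9.
E[θ|data] = k·x_m/(k−1) = 14.9·86.70/13.9 = 92.9374.

92.9374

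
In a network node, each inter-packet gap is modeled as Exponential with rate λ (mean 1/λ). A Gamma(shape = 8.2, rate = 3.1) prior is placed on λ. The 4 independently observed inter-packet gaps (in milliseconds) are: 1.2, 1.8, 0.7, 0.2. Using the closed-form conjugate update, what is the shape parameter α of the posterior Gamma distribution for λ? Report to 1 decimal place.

With a Gamma(shape α, rate β) prior on the exponential rate λ, the posterior after n observations with total T = Σxᵢ is Gamma(α+n, β+T).
Sum of observations T = 3.9 milliseconds; n = 4.
Posterior: Gamma(8.2+4, 3.1+3.9) = Gamma(12.2, 7.0).
Posterior α = 12.2.

12.2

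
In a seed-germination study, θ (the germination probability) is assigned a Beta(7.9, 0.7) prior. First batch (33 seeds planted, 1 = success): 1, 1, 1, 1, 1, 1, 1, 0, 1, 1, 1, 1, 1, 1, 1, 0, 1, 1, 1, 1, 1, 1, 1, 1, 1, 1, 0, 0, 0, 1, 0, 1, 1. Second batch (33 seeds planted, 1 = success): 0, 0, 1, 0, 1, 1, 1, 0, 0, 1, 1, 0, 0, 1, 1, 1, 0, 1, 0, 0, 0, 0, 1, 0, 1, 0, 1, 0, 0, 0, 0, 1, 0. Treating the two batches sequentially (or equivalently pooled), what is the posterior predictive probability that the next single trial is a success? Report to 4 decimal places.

The Beta prior is conjugate to a Binomial/Bernoulli likelihood; the update adds successes to α and failures to β.
After batch 1: Beta(7.9+27, 0.7+6) = Beta(34.9, 6.7).
After batch 2: Beta(34.9+14, 6.7+19) = Beta(48.9, 25.7).
For a single future Bernoulli trial, P(success | data) = α/(α+β) = 0.6555.

0.6555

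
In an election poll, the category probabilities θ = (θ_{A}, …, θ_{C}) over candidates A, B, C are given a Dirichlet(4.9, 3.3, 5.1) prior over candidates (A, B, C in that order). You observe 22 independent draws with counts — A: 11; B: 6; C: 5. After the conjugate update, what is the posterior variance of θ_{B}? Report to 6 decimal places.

The Dirichlet prior is conjugate to the Multinomial likelihood: each posterior αⱼ = prior αⱼ + observed count nⱼ.
Posterior concentration: (15.9, 9.3, 10.1), total = 35.3.
Var[θ_j] = α_j(Σα−α_j)/((Σα)²(Σα+1)) = 9.3·26.0/(35.3²·36.3) = 0.005346.

0.005346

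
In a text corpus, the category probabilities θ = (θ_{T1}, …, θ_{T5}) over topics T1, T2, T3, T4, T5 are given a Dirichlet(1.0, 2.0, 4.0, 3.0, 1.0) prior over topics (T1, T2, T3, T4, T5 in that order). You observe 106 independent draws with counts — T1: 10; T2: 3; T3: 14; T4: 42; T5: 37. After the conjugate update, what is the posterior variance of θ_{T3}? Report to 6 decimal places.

0.001103

The Dirichlet prior is conjugate to the Multinomial likelihood: each posterior αⱼ = prior αⱼ + observed count nⱼ.
Posterior concentration: (11.0, 5.0, 18.0, 45.0, 38.0), total = 117.0.
Var[θ_j] = α_j(Σα−α_j)/((Σα)²(Σα+1)) = 18.0·99.0/(117.0²·118.0) = 0.001103.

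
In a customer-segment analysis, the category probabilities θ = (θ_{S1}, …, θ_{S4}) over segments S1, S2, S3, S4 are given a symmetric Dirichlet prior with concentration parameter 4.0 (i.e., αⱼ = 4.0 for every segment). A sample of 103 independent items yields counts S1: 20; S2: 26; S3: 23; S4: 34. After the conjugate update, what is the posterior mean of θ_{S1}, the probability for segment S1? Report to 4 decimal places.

The Dirichlet prior is conjugate to the Multinomial likelihood: each posterior αⱼ = prior αⱼ + observed count nⱼ.
Posterior concentration: (24.0, 30.0, 27.0, 38.0), total = 119.0.
E[θ_{S1}|data] = α_{S1}/Σα = 24.0/119.0 = 0.2017.

0.2017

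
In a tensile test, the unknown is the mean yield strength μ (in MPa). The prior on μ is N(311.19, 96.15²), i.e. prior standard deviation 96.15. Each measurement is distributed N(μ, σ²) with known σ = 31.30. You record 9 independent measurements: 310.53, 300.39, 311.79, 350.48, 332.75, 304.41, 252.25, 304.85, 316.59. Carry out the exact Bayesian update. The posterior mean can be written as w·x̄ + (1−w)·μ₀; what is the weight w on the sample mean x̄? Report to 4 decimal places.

0.9884

For Normal data with known variance σ², a Normal(μ₀, σ₀²) prior on μ is conjugate. Posterior precision = 1/σ₀² + n/σ²; posterior mean is the precision-weighted average of μ₀ and x̄.
σ₀² = 96.15² = 9244.8225, σ² = 31.30² = 979.69. Prior precision 1/σ₀² = 1/9244.8225; data precision n/σ² = 9/979.69.
w = (n/σ²)/(1/σ₀² + n/σ²) = n·σ₀²/(σ² + n·σ₀²) = 9·9244.8225/(979.69 + 9·9244.8225) = 83203.4025/84183.0925 = 0.9884.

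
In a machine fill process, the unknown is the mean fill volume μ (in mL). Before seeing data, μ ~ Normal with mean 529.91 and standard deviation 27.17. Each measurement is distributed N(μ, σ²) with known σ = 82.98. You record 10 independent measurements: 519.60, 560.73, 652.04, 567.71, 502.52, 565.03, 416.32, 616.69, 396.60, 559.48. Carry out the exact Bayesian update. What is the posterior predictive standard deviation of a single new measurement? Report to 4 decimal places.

85.0996

For Normal data with known variance σ², a Normal(μ₀, σ₀²) prior on μ is conjugate. Posterior precision = 1/σ₀² + n/σ²; posterior mean is the precision-weighted average of μ₀ and x̄.
σ₀² = 27.17² = 738.2089, σ² = 82.98² = 6885.6804; σ² + n·σ₀² = 6885.6804 + 10·738.2089 = 14267.7694.
Posterior precision = 1/σ₀² + n/σ² = 1/738.2089 + 10/6885.6804 = (σ² + n·σ₀²)/(σ₀²σ²) = 14267.7694/(738.2089·6885.6804); posterior variance σₙ² = σ₀²σ²/(σ² + n·σ₀²) = 738.2089·6885.6804/14267.7694 = 356.262455.
Predictive variance for one new observation = σₙ² + σ² = 738.2089·6885.6804/14267.7694 + 6885.6804 = σ²·(σ₀² + 14267.7694)/14267.7694 = 6885.6804·15005.9783/14267.7694 = 7241.942855; SD = √(6885.6804·15005.9783/14267.7694) = 85.0996.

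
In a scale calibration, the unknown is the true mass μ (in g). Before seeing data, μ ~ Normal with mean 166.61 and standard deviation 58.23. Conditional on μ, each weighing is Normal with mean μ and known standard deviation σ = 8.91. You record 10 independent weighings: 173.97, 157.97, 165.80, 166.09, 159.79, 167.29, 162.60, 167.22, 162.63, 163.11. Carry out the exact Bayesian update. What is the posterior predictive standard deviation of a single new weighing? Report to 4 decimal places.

For Normal data with known variance σ², a Normal(μ₀, σ₀²) prior on μ is conjugate. Posterior precision = 1/σ₀² + n/σ²; posterior mean is the precision-weighted average of μ₀ and x̄.
σ₀² = 58.23² = 3390.7329, σ² = 8.91² = 79.3881; σ² + n·σ₀² = 79.3881 + 10·3390.7329 = 33986.7171.
Posterior precision = 1/σ₀² + n/σ² = 1/3390.7329 + 10/79.3881 = (σ² + n·σ₀²)/(σ₀²σ²) = 33986.7171/(3390.7329·79.3881); posterior variance σₙ² = σ₀²σ²/(σ² + n·σ₀²) = 3390.7329·79.3881/33986.7171 = 7.920266.
Predictive variance for one new observation = σₙ² + σ² = 3390.7329·79.3881/33986.7171 + 79.3881 = σ²·(σ₀² + 33986.7171)/33986.7171 = 79.3881·37377.45/33986.7171 = 87.308366; SD = √(79.3881·37377.45/33986.7171) = 9.3439.

9.3439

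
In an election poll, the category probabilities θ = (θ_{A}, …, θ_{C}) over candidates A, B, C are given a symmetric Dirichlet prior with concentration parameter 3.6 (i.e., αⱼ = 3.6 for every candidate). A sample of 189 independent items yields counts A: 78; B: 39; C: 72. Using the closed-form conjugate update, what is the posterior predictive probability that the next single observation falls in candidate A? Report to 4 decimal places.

The Dirichlet prior is conjugate to the Multinomial likelihood: each posterior αⱼ = prior αⱼ + observed count nⱼ.
Posterior concentration: (81.6, 42.6, 75.6), total = 199.8.
P(next = A | data) = α_{A}/Σα = 0.4084.

0.4084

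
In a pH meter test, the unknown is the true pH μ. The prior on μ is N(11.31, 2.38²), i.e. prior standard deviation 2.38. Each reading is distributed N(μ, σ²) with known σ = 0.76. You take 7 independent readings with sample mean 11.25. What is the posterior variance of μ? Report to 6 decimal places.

0.081330

For Normal data with known variance σ², a Normal(μ₀, σ₀²) prior on μ is conjugate. Posterior precision = 1/σ₀² + n/σ²; posterior mean is the precision-weighted average of μ₀ and x̄.
σ₀² = 2.38² = 5.6644, σ² = 0.76² = 0.5776; σ² + n·σ₀² = 0.5776 + 7·5.6644 = 40.2284.
Posterior precision = 1/σ₀² + n/σ² = 1/5.6644 + 7/0.5776 = (σ² + n·σ₀²)/(σ₀²σ²) = 40.2284/(5.6644·0.5776); posterior variance σₙ² = σ₀²σ²/(σ² + n·σ₀²) = 5.6644·0.5776/40.2284 = 0.081330.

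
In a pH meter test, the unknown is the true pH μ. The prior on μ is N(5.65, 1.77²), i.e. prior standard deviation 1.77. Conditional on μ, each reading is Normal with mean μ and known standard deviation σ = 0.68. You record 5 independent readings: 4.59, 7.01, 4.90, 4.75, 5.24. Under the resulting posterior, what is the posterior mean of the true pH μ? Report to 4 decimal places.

For Normal data with known variance σ², a Normal(μ₀, σ₀²) prior on μ is conjugate. Posterior precision = 1/σ₀² + n/σ²; posterior mean is the precision-weighted average of μ₀ and x̄.
Σxᵢ = 4.59 + 7.01 + 4.90 + 4.75 + 5.24 = 26.49, so n·x̄ = 26.49.
σ₀² = 1.77² = 3.1329, σ² = 0.68² = 0.4624; σ² + n·σ₀² = 0.4624 + 5·3.1329 = 16.1269.
Posterior mean = (μ₀/σ₀² + n·x̄/σ²)/(1/σ₀² + n/σ²) = (σ²·μ₀ + σ₀²·n·x̄)/(σ² + n·σ₀²) = (0.4624·5.65 + 3.1329·26.49)/16.1269 = 85.603081/16.1269 = 5.3081.

5.3081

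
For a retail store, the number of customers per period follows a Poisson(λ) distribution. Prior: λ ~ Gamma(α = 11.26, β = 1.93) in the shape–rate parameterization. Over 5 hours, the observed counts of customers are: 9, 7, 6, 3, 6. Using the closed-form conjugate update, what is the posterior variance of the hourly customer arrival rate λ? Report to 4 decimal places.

0.8800

With a Gamma(shape α, rate β) prior, the Poisson likelihood is conjugate: the posterior is Gamma(α + ΣXᵢ, β + n).
Sum of counts S = 31 over n = 5 hours.
Posterior: Gamma(α+S, β+n) = Gamma(11.26+31, 1.93+5) = Gamma(42.26, 6.93).
Var = α/β² = 42.26/6.93² = 0.8800.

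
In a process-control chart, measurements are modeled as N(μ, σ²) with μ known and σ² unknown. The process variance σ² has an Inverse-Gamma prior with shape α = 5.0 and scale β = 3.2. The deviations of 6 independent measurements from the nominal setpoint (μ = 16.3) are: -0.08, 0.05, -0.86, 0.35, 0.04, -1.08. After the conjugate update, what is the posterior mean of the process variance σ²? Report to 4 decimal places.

0.6028

With known mean μ and an Inverse-Gamma(α, β) prior on σ², the Normal likelihood is conjugate: posterior is Inv-Gamma(α + n/2, β + Σ(xᵢ−μ)²/2).
Σ(xᵢ−μ)² = (-0.08)² + (0.05)² + (-0.86)² + (0.35)² + (0.04)² + (-1.08)² = 2.0390.
Posterior: Inv-Gamma(5.0 + 6/2, 3.2 + 2.0390/2) = Inv-Gamma(8.00, 4.21950).
E[σ²|data] = β/(α−1) = 4.21950/7.00 = 0.6028.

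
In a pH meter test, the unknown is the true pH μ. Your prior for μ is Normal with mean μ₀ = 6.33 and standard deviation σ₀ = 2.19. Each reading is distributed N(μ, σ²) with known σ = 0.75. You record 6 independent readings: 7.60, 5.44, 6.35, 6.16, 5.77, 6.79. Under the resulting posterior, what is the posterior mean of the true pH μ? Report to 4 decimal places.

For Normal data with known variance σ², a Normal(μ₀, σ₀²) prior on μ is conjugate. Posterior precision = 1/σ₀² + n/σ²; posterior mean is the precision-weighted average of μ₀ and x̄.
Σxᵢ = 7.60 + 5.44 + 6.35 + 6.16 + 5.77 + 6.79 = 38.11, so n·x̄ = 38.11.
σ₀² = 2.19² = 4.7961, σ² = 0.75² = 0.5625; σ² + n·σ₀² = 0.5625 + 6·4.7961 = 29.3391.
Posterior mean = (μ₀/σ₀² + n·x̄/σ²)/(1/σ₀² + n/σ²) = (σ²·μ₀ + σ₀²·n·x̄)/(σ² + n·σ₀²) = (0.5625·6.33 + 4.7961·38.11)/29.3391 = 186.339996/29.3391 = 6.3513.

6.3513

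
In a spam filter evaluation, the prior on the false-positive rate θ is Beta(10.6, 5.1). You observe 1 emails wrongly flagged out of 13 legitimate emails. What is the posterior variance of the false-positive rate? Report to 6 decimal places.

The Beta prior is conjugate to a Binomial/Bernoulli likelihood; the update adds successes to α and failures to β.
Posterior: Beta(α+k, β+n−k) = Beta(10.6+1, 5.1+12) = Beta(11.6, 17.1).
Var = αβ/((α+β)²(α+β+1)) = 11.6·17.1/(28.7²·29.7) = 0.008108.

0.008108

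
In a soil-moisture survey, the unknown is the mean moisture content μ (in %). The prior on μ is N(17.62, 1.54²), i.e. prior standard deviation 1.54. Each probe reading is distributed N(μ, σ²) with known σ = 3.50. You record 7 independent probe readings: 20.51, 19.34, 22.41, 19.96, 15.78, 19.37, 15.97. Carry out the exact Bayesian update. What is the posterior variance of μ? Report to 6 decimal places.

1.006963

For Normal data with known variance σ², a Normal(μ₀, σ₀²) prior on μ is conjugate. Posterior precision = 1/σ₀² + n/σ²; posterior mean is the precision-weighted average of μ₀ and x̄.
σ₀² = 1.54² = 2.3716, σ² = 3.50² = 12.25; σ² + n·σ₀² = 12.25 + 7·2.3716 = 28.8512.
Posterior precision = 1/σ₀² + n/σ² = 1/2.3716 + 7/12.25 = (σ² + n·σ₀²)/(σ₀²σ²) = 28.8512/(2.3716·12.25); posterior variance σₙ² = σ₀²σ²/(σ² + n·σ₀²) = 2.3716·12.25/28.8512 = 1.006963.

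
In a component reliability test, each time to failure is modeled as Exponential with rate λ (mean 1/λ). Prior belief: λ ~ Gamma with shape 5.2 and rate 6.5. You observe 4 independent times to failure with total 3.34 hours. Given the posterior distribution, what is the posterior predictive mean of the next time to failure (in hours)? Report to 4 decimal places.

With a Gamma(shape α, rate β) prior on the exponential rate λ, the posterior after n observations with total T = Σxᵢ is Gamma(α+n, β+T).
Posterior: Gamma(5.2+4, 6.5+3.34) = Gamma(9.2, 9.84).
The predictive distribution for the next observation is Lomax; its mean is β/(α−1) = 9.84/8.2 = 1.2000.

1.2000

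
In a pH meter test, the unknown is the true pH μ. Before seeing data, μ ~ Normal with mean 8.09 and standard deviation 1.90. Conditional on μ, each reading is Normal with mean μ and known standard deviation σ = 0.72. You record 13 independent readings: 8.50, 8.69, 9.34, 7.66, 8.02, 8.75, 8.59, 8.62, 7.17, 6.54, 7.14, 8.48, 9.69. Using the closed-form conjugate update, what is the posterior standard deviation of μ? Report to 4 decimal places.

For Normal data with known variance σ², a Normal(μ₀, σ₀²) prior on μ is conjugate. Posterior precision = 1/σ₀² + n/σ²; posterior mean is the precision-weighted average of μ₀ and x̄.
σ₀² = 1.90² = 3.61, σ² = 0.72² = 0.5184; σ² + n·σ₀² = 0.5184 + 13·3.61 = 47.4484.
Posterior precision = 1/σ₀² + n/σ² = 1/3.61 + 13/0.5184 = (σ² + n·σ₀²)/(σ₀²σ²) = 47.4484/(3.61·0.5184); posterior variance σₙ² = σ₀²σ²/(σ² + n·σ₀²) = 3.61·0.5184/47.4484 = 0.039441.
Posterior SD = √σₙ² = √(3.61·0.5184/47.4484) = 0.1986.

0.1986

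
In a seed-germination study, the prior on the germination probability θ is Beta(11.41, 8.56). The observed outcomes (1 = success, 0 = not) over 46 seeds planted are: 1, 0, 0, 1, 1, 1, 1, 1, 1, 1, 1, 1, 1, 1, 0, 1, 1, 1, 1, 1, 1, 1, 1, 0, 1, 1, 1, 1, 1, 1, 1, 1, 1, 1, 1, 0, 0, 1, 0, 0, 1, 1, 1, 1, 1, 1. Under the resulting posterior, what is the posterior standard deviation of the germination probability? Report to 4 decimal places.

The Beta prior is conjugate to a Binomial/Bernoulli likelihood; the update adds successes to α and failures to β.
Posterior: Beta(α+k, β+n−k) = Beta(11.41+38, 8.56+8) = Beta(49.41, 16.56).
Var = αβ/((α+β)²(α+β+1)) = 49.41·16.56/(65.97²·66.97) = 0.00280738; SD = √0.00280738 = 0.0530.

0.0530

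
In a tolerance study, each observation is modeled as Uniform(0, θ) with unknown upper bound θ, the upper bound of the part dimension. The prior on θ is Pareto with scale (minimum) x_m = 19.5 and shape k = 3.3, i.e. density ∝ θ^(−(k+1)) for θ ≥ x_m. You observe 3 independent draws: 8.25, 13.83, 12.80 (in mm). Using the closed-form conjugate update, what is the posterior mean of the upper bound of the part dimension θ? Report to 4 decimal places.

23.1792

A Pareto(scale x_m, shape k) prior on the upper bound θ of Uniform(0, θ) is conjugate: posterior is Pareto(max(x_m, max xᵢ), k + n).
Sample maximum = 13.83; prior scale x_m = 19.5 → posterior scale = max = 19.50.
Posterior shape = 3.3 + 3 = 6.3.
E[θ|data] = k·x_m/(k−1) = 6.3·19.50/5.3 = 23.1792.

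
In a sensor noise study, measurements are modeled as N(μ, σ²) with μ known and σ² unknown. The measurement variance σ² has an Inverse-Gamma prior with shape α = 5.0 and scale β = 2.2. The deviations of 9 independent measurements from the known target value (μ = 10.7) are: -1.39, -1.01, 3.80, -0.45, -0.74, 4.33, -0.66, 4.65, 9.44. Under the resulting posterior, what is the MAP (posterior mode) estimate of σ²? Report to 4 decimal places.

7.2601

With known mean μ and an Inverse-Gamma(α, β) prior on σ², the Normal likelihood is conjugate: posterior is Inv-Gamma(α + n/2, β + Σ(xᵢ−μ)²/2).
Σ(xᵢ−μ)² = (-1.39)² + (-1.01)² + (3.80)² + (-0.45)² + (-0.74)² + (4.33)² + (-0.66)² + (4.65)² + (9.44)² = 148.0629.
Posterior: Inv-Gamma(5.0 + 9/2, 2.2 + 148.0629/2) = Inv-Gamma(9.50, 76.23145).
Mode = β/(α+1) = 76.23145/10.50 = 7.2601.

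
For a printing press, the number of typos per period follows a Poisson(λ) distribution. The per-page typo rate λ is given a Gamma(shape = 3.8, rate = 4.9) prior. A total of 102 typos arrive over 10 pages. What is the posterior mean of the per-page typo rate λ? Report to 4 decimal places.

With a Gamma(shape α, rate β) prior, the Poisson likelihood is conjugate: the posterior is Gamma(α + ΣXᵢ, β + n).
Posterior: Gamma(α+S, β+n) = Gamma(3.8+102, 4.9+10) = Gamma(105.8, 14.9).
Posterior mean = α/β = 105.8/14.9 = 7.1007.

7.1007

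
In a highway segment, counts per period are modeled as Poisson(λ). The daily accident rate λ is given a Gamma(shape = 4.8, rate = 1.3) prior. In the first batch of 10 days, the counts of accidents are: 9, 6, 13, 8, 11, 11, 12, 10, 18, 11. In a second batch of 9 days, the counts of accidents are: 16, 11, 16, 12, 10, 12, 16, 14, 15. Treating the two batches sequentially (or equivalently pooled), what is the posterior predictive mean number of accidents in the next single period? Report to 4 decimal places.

With a Gamma(shape α, rate β) prior, the Poisson likelihood is conjugate: the posterior is Gamma(α + ΣXᵢ, β + n).
Batch 1: sum of counts S = 109 over n = 10 days.
After batch 1: Gamma(α+S, β+n) = Gamma(4.8+109, 1.3+10) = Gamma(113.8, 11.3).
Batch 2: sum of counts S = 122 over n = 9 days.
After batch 2: Gamma(α+S, β+n) = Gamma(113.8+122, 11.3+9) = Gamma(235.8, 20.3).
The predictive distribution for one future period is NegBinom with mean α/β = 11.6158.

11.6158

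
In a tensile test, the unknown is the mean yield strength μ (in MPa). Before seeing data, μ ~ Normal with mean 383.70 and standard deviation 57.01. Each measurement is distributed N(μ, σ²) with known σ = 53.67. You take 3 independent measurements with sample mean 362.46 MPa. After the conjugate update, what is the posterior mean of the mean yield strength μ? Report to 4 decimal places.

367.3038

For Normal data with known variance σ², a Normal(μ₀, σ₀²) prior on μ is conjugate. Posterior precision = 1/σ₀² + n/σ²; posterior mean is the precision-weighted average of μ₀ and x̄.
n·x̄ = 3·362.46 = 1087.38.
σ₀² = 57.01² = 3250.1401, σ² = 53.67² = 2880.4689; σ² + n·σ₀² = 2880.4689 + 3·3250.1401 = 12630.8892.
Posterior mean = (μ₀/σ₀² + n·x̄/σ²)/(1/σ₀² + n/σ²) = (σ²·μ₀ + σ₀²·n·x̄)/(σ² + n·σ₀²) = (2880.4689·383.70 + 3250.1401·1087.38)/12630.8892 = 4639373.258868/12630.8892 = 367.3038.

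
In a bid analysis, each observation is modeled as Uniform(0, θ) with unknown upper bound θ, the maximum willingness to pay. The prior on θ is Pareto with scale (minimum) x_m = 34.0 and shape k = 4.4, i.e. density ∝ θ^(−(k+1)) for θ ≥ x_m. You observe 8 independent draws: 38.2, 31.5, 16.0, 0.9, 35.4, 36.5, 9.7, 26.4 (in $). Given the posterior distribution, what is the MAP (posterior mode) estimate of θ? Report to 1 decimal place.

38.2

A Pareto(scale x_m, shape k) prior on the upper bound θ of Uniform(0, θ) is conjugate: posterior is Pareto(max(x_m, max xᵢ), k + n).
Sample maximum = 38.2; prior scale x_m = 34.0 → posterior scale = max = 38.2.
Posterior shape = 4.4 + 8 = 12.4.
The Pareto density is decreasing on [x_m, ∞), so the mode is x_m = 38.2.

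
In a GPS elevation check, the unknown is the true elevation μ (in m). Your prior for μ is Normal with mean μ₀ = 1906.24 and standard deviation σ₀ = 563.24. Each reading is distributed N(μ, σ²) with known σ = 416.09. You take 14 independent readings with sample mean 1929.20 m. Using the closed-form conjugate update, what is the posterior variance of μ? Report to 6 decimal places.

11902.513129

For Normal data with known variance σ², a Normal(μ₀, σ₀²) prior on μ is conjugate. Posterior precision = 1/σ₀² + n/σ²; posterior mean is the precision-weighted average of μ₀ and x̄.
σ₀² = 563.24² = 317239.2976, σ² = 416.09² = 173130.8881; σ² + n·σ₀² = 173130.8881 + 14·317239.2976 = 4614481.0545.
Posterior precision = 1/σ₀² + n/σ² = 1/317239.2976 + 14/173130.8881 = (σ² + n·σ₀²)/(σ₀²σ²) = 4614481.0545/(317239.2976·173130.8881); posterior variance σₙ² = σ₀²σ²/(σ² + n·σ₀²) = 317239.2976·173130.8881/4614481.0545 = 11902.513129.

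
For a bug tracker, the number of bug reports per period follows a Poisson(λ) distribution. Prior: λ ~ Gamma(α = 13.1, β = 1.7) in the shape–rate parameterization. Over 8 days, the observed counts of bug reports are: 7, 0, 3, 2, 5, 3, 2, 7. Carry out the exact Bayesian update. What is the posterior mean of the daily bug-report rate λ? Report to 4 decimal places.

4.3402

With a Gamma(shape α, rate β) prior, the Poisson likelihood is conjugate: the posterior is Gamma(α + ΣXᵢ, β + n).
Sum of counts S = 29 over n = 8 days.
Posterior: Gamma(α+S, β+n) = Gamma(13.1+29, 1.7+8) = Gamma(42.1, 9.7).
Posterior mean = α/β = 42.1/9.7 = 4.3402.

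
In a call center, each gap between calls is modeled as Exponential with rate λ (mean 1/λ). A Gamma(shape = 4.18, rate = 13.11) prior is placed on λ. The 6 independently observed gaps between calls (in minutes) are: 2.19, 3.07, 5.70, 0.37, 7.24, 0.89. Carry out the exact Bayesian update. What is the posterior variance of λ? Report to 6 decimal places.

With a Gamma(shape α, rate β) prior on the exponential rate λ, the posterior after n observations with total T = Σxᵢ is Gamma(α+n, β+T).
Sum of observations T = 19.46 minutes; n = 6.
Posterior: Gamma(4.18+6, 13.11+19.46) = Gamma(10.18, 32.57).
Var = α/β² = 0.009596.

0.009596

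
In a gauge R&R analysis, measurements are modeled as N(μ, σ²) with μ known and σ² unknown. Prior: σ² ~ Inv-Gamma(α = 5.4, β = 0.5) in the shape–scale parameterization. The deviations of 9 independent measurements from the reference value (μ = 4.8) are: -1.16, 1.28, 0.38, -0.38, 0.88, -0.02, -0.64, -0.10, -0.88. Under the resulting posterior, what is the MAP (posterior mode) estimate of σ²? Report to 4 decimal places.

With known mean μ and an Inverse-Gamma(α, β) prior on σ², the Normal likelihood is conjugate: posterior is Inv-Gamma(α + n/2, β + Σ(xᵢ−μ)²/2).
Σ(xᵢ−μ)² = (-1.16)² + (1.28)² + (0.38)² + (-0.38)² + (0.88)² + (-0.02)² + (-0.64)² + (-0.10)² + (-0.88)² = 5.2416.
Posterior: Inv-Gamma(5.4 + 9/2, 0.5 + 5.2416/2) = Inv-Gamma(9.90, 3.12080).
Mode = β/(α+1) = 3.12080/10.90 = 0.2863.

0.2863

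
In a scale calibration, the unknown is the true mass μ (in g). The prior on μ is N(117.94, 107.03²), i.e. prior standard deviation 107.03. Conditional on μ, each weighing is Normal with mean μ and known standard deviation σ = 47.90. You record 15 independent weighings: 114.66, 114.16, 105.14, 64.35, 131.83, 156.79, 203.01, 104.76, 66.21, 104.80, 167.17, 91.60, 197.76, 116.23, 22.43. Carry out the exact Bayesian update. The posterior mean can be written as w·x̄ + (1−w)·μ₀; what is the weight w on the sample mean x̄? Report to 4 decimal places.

0.9868

For Normal data with known variance σ², a Normal(μ₀, σ₀²) prior on μ is conjugate. Posterior precision = 1/σ₀² + n/σ²; posterior mean is the precision-weighted average of μ₀ and x̄.
σ₀² = 107.03² = 11455.4209, σ² = 47.90² = 2294.41. Prior precision 1/σ₀² = 1/11455.4209; data precision n/σ² = 15/2294.41.
w = (n/σ²)/(1/σ₀² + n/σ²) = n·σ₀²/(σ² + n·σ₀²) = 15·11455.4209/(2294.41 + 15·11455.4209) = 171831.3135/174125.7235 = 0.9868.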